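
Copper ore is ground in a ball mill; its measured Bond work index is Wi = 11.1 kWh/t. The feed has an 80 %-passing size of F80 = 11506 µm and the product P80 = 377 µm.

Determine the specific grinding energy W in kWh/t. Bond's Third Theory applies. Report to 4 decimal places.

Bond:  W = 10 Wi (1/√P − 1/√F)
1/√377 = 0.051503;  1/√11506 = 0.009323
W = 10·11.1·(0.051503 − 0.009323) = 4.6820 kWh/t

W = 4.6820 kWh/t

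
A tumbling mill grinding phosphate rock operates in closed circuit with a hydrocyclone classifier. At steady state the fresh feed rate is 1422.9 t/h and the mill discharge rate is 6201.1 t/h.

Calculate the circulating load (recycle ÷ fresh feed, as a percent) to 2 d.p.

CL = 335.81 %

Discharge = new feed + return, hence
R = M − F = 6201.1 − 1422.9 = 4778.2 t/h
CL = 100·R/F = 100·4778.2/1422.9 = 335.81 %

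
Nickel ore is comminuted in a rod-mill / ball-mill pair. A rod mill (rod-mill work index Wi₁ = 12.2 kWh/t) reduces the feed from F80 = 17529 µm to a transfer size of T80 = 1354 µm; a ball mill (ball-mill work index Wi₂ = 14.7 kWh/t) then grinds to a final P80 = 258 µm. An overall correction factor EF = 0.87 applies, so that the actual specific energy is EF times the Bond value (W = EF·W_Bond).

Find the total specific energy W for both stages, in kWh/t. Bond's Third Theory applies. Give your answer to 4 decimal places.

W_Bond = 10·Wi·(1/√P₈₀ − 1/√F₈₀)
Stage 1 (17529→1354 µm, Wi₁=12.2): W₁ = 10·12.2·(0.027176 − 0.007553) = 2.3940 kWh/t
Stage 2 (1354→258 µm, Wi₂=14.7): W₂ = 10·14.7·(0.062257 − 0.027176) = 5.1569 kWh/t
W = W₁ + W₂ = 2.3940 + 5.1569 = 7.5509 kWh/t
Corrected W = EF·W_Bond = 0.87·7.5509 = 6.5693 kWh/t

W = 6.5693 kWh/t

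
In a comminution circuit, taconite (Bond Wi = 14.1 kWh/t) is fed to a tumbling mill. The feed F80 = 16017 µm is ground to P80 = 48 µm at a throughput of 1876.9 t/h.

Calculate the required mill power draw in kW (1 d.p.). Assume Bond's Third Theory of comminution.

W = 10·Wi·[P80^(−½) − F80^(−½)]
W = 10·14.1·(1/√48 − 1/√16017) = 10·14.1·(0.136436) = 19.2375 kWh/t
Mill draw = 19.2375 × 1876.9 = 36106.8 kW

P = 36106.8 kW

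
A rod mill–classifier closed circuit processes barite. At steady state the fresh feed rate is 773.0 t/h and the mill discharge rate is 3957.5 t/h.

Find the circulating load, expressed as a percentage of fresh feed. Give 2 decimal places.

M = F + R at steady state, so:
R = M − F = 3957.5 − 773.0 = 3184.5 t/h
CL = 100·R/F = 100·3184.5/773.0 = 411.97 %

CL = 411.97 %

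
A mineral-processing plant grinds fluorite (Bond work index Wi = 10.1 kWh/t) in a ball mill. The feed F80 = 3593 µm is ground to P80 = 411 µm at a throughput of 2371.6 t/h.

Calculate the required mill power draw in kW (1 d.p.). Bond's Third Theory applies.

Bond:  W = 10 Wi (1/√P − 1/√F)
W = 10·10.1·(1/√411 − 1/√3593) = 10·10.1·(0.032643) = 3.2970 kWh/t
P = W·T = 3.2970·2371.6 = 7819.1 kW

P = 7819.1 kW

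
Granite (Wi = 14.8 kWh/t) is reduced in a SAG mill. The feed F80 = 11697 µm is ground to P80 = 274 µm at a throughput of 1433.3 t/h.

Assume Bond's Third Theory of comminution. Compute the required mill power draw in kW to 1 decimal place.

P = 10853.8 kW

W_Bond = 10·Wi·(1/√P₈₀ − 1/√F₈₀)
W = 10·14.8·(1/√274 − 1/√11697) = 10·14.8·(0.051166) = 7.5726 kWh/t
P_mill = W·ṁ = 7.5726·1433.3 = 10853.8 kW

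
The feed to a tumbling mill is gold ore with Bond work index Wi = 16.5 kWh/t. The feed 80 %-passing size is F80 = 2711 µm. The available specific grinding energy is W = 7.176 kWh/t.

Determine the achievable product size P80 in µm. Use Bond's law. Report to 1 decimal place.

P80 = 254.4 µm

W = 10·Wi·[P80^(−½) − F80^(−½)]
P80^-0.5 = F80^-0.5 + W/(10 Wi)
  = 7.1760/(10·16.5) + 1/√2711 = 0.043491 + 0.019206 = 0.062697
P80 = (1/0.062697)² = 15.9498² = 254.40 µm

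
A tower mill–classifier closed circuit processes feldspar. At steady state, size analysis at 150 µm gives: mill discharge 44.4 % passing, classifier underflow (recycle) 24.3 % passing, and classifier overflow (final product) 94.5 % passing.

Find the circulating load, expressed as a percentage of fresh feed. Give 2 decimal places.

Balance %-passing 150 µm (r = R/F):
(1+r)·d = r·u + o ⇒ r = (o−d)/(d−u)
r = (94.5 − 44.4)/(44.4 − 24.3) = 50.1/20.1 = 2.4925
CL = 100·r = 249.25 %

CL = 249.25 %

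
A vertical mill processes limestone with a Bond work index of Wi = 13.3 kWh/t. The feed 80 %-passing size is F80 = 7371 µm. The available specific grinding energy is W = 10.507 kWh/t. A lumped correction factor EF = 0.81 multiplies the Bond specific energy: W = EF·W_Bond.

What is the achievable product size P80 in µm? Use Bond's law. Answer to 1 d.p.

W = 10 Wi (1/√P80 − 1/√F80)  [Bond]
W_Bond = W / EF = 10.507 / 0.81 = 12.9716 kWh/t
P80^-0.5 = F80^-0.5 + W_Bond/(10 Wi)
  = 12.9716/(10·13.3) + 1/√7371 = 0.097531 + 0.011648 = 0.109178
P80 = (1/0.109178)² = 9.1593² = 83.89 µm

P80 = 83.9 µm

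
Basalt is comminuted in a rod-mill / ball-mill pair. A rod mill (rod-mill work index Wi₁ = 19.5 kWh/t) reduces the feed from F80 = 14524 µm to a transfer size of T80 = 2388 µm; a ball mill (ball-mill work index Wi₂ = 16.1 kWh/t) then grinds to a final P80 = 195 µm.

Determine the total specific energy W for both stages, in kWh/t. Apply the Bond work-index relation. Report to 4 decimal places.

Bond: W = 10·Wi·(1/√P80 − 1/√F80)
Stage 1 (14524→2388 µm, Wi₁=19.5): W₁ = 10·19.5·(0.020464 − 0.008298) = 2.3724 kWh/t
Stage 2 (2388→195 µm, Wi₂=16.1): W₂ = 10·16.1·(0.071611 − 0.020464) = 8.2348 kWh/t
W = W₁ + W₂ = 2.3724 + 8.2348 = 10.6072 kWh/t

W = 10.6072 kWh/t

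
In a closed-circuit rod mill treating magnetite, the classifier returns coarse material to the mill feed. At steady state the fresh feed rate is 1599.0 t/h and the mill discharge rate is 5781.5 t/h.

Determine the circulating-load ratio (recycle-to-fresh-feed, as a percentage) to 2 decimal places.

M = F + R at steady state, so:
R = M − F = 5781.5 − 1599.0 = 4182.5 t/h
CL = 100·R/F = 100·4182.5/1599.0 = 261.57 %

CL = 261.57 %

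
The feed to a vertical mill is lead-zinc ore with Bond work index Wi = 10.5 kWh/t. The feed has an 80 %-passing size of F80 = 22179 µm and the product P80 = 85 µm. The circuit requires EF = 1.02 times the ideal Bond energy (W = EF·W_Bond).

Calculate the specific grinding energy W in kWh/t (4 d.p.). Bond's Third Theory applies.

W = 10.8975 kWh/t

W = 10·Wi·[P80^(−½) − F80^(−½)]
1/√85 = 0.108465;  1/√22179 = 0.006715
W = 10·10.5·(0.108465 − 0.006715) = 10.6838 kWh/t
W_actual = 1.02 × 10.6838 = 10.8975 kWh/t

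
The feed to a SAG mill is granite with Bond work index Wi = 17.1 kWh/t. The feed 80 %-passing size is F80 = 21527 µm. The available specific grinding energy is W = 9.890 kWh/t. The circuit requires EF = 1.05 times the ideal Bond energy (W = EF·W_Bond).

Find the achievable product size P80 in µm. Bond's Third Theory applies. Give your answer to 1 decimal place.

W_Bond = 10·Wi·(1/√P₈₀ − 1/√F₈₀)
W_Bond = W / EF = 9.890 / 1.05 = 9.4190 kWh/t
P80^(−½) = W_Bond/(10 Wi) + F80^(−½)
  = 9.4190/(10·17.1) + 1/√21527 = 0.055082 + 0.006816 = 0.061898
P80 = (1/0.061898)² = 16.1557² = 261.01 µm

P80 = 261.0 µm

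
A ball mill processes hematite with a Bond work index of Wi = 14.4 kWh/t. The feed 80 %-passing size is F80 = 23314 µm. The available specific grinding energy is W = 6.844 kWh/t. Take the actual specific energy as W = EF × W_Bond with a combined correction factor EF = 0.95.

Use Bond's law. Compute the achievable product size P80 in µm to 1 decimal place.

P80 = 312.4 µm

W_Bond = 10·Wi·(1/√P₈₀ − 1/√F₈₀)
W_Bond = W / EF = 6.844 / 0.95 = 7.2042 kWh/t
P80^(−½) = W_Bond/(10 Wi) + F80^(−½)
  = 7.2042/(10·14.4) + 1/√23314 = 0.050029 + 0.006549 = 0.056578
P80 = (1/0.056578)² = 17.6746² = 312.39 µm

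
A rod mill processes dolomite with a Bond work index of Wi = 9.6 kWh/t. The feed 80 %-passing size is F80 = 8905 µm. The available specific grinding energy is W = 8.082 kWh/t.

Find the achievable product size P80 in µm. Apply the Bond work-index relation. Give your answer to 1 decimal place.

W = 10·Wi·(P80^(-½) − F80^(-½))
⇒ 1/√P80 = W/(10 Wi) + 1/√F80
  = 8.0820/(10·9.6) + 1/√8905 = 0.084188 + 0.010597 = 0.094785
P80 = (1/0.094785)² = 10.5502² = 111.31 µm

P80 = 111.3 µm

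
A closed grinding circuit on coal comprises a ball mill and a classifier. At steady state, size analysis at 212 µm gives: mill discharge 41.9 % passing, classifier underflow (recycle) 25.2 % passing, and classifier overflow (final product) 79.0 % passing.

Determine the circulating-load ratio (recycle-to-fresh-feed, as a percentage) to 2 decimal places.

CL = 222.16 %

Balance %-passing 212 µm (r = R/F):
(1+r)·d = r·u + o ⇒ r = (o−d)/(d−u)
r = (79.0 − 41.9)/(41.9 − 25.2) = 37.1/16.7 = 2.2216
CL = 100·r = 222.16 %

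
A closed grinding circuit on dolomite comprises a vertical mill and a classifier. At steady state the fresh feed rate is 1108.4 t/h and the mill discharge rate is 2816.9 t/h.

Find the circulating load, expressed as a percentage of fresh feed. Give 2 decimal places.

Steady state: M = F + R.
R = M − F = 2816.9 − 1108.4 = 1708.5 t/h
CL = 100·R/F = 100·1708.5/1108.4 = 154.14 %

CL = 154.14 %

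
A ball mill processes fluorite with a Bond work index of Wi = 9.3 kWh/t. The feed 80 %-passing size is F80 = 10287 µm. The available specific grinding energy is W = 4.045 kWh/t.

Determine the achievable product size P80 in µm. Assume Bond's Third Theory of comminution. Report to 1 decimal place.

P80 = 351.3 µm

Bond: W = 10·Wi·(1/√P80 − 1/√F80)
P80^-0.5 = F80^-0.5 + W/(10 Wi)
  = 4.0450/(10·9.3) + 1/√10287 = 0.043495 + 0.009860 = 0.053354
P80 = (1/0.053354)² = 18.7427² = 351.29 µm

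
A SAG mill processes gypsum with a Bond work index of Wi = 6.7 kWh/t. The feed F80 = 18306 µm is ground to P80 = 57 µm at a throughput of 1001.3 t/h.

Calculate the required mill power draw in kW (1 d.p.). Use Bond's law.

W = 10 Wi (1/√P80 − 1/√F80)  [Bond]
W = 10·6.7·(1/√57 − 1/√18306) = 10·6.7·(0.125062) = 8.3792 kWh/t
Mill draw = 8.3792 × 1001.3 = 8390.1 kW

P = 8390.1 kW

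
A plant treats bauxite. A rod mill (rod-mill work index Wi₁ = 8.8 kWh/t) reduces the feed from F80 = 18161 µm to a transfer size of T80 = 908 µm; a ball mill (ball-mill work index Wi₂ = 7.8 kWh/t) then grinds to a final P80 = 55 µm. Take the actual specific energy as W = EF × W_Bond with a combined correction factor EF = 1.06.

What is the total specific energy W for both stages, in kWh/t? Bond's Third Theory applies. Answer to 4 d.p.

W = 10.8082 kWh/t

W = 10·Wi·[P80^(−½) − F80^(−½)]
Stage 1 (18161→908 µm, Wi₁=8.8): W₁ = 10·8.8·(0.033186 − 0.007420) = 2.2674 kWh/t
Stage 2 (908→55 µm, Wi₂=7.8): W₂ = 10·7.8·(0.134840 − 0.033186) = 7.9290 kWh/t
W = W₁ + W₂ = 2.2674 + 7.9290 = 10.1964 kWh/t
With EF = 1.06: W = 10.1964·1.06 = 10.8082 kWh/t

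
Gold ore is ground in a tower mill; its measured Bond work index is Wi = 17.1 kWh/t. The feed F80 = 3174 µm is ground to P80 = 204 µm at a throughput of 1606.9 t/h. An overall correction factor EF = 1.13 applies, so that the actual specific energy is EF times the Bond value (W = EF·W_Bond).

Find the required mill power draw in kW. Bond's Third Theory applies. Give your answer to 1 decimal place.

W_Bond = 10·Wi·(1/√P₈₀ − 1/√F₈₀)
W = 10·17.1·(1/√204 − 1/√3174) = 10·17.1·(0.052264) = 8.9372 kWh/t
Apply correction: 8.9372 × 1.13 = 10.0990 kWh/t
P_mill = W·ṁ = 10.0990·1606.9 = 16228.1 kW

P = 16228.1 kW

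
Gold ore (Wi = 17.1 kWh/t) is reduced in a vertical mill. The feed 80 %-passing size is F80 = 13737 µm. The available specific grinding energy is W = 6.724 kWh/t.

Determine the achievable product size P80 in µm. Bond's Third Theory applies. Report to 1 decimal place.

W = 10 Wi (P80^-0.5 − F80^-0.5)
⇒ 1/√P80 = W/(10 Wi) + 1/√F80
  = 6.7240/(10·17.1) + 1/√13737 = 0.039322 + 0.008532 = 0.047854
P80 = (1/0.047854)² = 20.8970² = 436.69 µm

P80 = 436.7 µm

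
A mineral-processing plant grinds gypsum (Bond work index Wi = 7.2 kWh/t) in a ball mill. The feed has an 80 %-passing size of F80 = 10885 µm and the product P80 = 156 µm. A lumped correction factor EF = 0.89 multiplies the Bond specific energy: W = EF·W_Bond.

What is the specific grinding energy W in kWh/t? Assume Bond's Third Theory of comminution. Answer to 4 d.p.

W = 4.5163 kWh/t

Bond:  W = 10 Wi (1/√P − 1/√F)
1/√156 = 0.080064;  1/√10885 = 0.009585
W = 10·7.2·(0.080064 − 0.009585) = 5.0745 kWh/t
W_actual = 0.89 × 5.0745 = 4.5163 kWh/t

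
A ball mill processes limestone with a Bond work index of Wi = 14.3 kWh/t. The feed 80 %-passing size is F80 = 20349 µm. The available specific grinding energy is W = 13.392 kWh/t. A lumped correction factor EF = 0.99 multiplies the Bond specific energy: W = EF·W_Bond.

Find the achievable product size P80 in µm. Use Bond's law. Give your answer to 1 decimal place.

P80 = 96.9 µm

W_Bond = 10·Wi·(1/√P₈₀ − 1/√F₈₀)
W_Bond = W / EF = 13.392 / 0.99 = 13.5273 kWh/t
P80^(−½) = W_Bond/(10 Wi) + F80^(−½)
  = 13.5273/(10·14.3) + 1/√20349 = 0.094596 + 0.007010 = 0.101606
P80 = (1/0.101606)² = 9.8419² = 96.86 µm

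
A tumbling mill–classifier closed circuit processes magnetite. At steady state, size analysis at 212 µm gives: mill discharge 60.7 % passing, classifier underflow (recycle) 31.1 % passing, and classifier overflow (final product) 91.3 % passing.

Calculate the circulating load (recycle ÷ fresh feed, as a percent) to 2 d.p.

CL = 103.38 %

Balance %-passing 212 µm (r = R/F):
Fd + Rd = Ru + Fo ⇒ R/F = (o−d)/(d−u)
r = (91.3 − 60.7)/(60.7 − 31.1) = 30.6/29.6 = 1.0338
CL = 100·r = 103.38 %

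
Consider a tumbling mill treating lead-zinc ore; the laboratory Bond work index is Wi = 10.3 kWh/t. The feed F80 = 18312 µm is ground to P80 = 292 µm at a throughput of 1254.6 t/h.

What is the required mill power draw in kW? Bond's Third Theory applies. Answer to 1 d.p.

P = 6607.3 kW

Bond:  W = 10 Wi (1/√P − 1/√F)
W = 10·10.3·(1/√292 − 1/√18312) = 10·10.3·(0.051131) = 5.2665 kWh/t
P = W·T = 5.2665·1254.6 = 6607.3 kW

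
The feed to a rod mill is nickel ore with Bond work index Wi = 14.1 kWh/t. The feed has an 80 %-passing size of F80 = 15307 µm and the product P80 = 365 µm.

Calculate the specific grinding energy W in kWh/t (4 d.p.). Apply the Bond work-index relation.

W = 6.2406 kWh/t

W = 10 Wi / √P80 − 10 Wi / √F80
1/√365 = 0.052342;  1/√15307 = 0.008083
W = 10·14.1·(0.052342 − 0.008083) = 6.2406 kWh/t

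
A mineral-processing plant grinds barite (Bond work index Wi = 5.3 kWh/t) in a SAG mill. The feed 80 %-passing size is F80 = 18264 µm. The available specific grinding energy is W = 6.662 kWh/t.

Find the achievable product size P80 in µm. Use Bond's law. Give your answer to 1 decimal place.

P80 = 56.4 µm

W = 10·Wi·(P80^(-½) − F80^(-½))
1/√P80 = 1/√F80 + W/(10·Wi)
  = 6.6620/(10·5.3) + 1/√18264 = 0.125698 + 0.007399 = 0.133098
P80 = (1/0.133098)² = 7.5133² = 56.45 µm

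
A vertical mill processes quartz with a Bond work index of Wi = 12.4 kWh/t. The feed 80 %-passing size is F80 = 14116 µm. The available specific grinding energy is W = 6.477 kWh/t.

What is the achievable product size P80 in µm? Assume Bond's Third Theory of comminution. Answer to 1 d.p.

W = 10·Wi·(P80^(-½) − F80^(-½))
⇒ 1/√P80 = W/(10·Wi) + 1/√F80
  = 6.4770/(10·12.4) + 1/√14116 = 0.052234 + 0.008417 = 0.060651
P80 = (1/0.060651)² = 16.4879² = 271.85 µm

P80 = 271.9 µm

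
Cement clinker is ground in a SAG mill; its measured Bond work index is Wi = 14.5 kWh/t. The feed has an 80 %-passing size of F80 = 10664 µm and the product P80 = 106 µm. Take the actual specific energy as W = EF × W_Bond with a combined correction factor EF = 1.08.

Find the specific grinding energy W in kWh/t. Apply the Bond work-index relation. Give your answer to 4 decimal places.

W = 10 Wi / √P80 − 10 Wi / √F80
1/√106 = 0.097129;  1/√10664 = 0.009684
W = 10·14.5·(0.097129 − 0.009684) = 12.6795 kWh/t
Corrected W = EF·W_Bond = 1.08·12.6795 = 13.6939 kWh/t

W = 13.6939 kWh/t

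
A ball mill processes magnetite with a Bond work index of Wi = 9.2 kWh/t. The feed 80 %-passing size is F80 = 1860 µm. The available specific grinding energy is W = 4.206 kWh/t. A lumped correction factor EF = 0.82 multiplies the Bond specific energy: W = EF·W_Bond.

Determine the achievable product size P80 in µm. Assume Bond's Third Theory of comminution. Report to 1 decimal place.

P80 = 160.5 µm

W_Bond = 10·Wi·(1/√P₈₀ − 1/√F₈₀)
W_Bond = W / EF = 4.206 / 0.82 = 5.1293 kWh/t
⇒ 1/√P80 = W_Bond/(10·Wi) + 1/√F80
  = 5.1293/(10·9.2) + 1/√1860 = 0.055753 + 0.023187 = 0.078940
P80 = (1/0.078940)² = 12.6679² = 160.47 µm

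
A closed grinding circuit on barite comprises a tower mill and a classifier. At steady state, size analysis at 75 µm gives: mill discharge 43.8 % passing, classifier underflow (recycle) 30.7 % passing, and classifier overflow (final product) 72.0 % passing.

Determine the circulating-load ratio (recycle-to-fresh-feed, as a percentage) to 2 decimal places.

Mass balance on the −75 µm fraction:
r = (o − d)/(d − u)
r = (72.0 − 43.8)/(43.8 − 30.7) = 28.2/13.1 = 2.1527
CL = 100·r = 215.27 %

CL = 215.27 %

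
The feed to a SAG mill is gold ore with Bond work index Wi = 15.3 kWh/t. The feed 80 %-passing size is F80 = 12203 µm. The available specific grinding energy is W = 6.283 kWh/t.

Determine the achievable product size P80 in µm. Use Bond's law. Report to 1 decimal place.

W = 10·Wi·[P80^(−½) − F80^(−½)]
P80^(−½) = W/(10 Wi) + F80^(−½)
  = 6.2830/(10·15.3) + 1/√12203 = 0.041065 + 0.009052 = 0.050118
P80 = (1/0.050118)² = 19.9530² = 398.12 µm

P80 = 398.1 µm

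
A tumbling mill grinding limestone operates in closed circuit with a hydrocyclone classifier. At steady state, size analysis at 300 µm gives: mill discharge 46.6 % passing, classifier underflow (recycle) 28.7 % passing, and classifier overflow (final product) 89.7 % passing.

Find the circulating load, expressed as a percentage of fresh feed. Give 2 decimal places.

CL = 240.78 %

Let r = R/F. Size balance at 300 µm:
d + r·d = r·u + o → r(d−u) = o−d
r = (89.7 − 46.6)/(46.6 − 28.7) = 43.1/17.9 = 2.4078
CL = 100·r = 240.78 %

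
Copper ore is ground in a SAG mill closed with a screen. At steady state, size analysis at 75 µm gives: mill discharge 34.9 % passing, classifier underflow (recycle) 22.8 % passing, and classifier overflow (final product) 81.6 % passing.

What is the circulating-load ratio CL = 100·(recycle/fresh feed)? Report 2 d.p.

Mass balance on the −75 µm fraction:
(1+r)d = ru + o → r = (o−d)/(d−u)
r = (81.6 − 34.9)/(34.9 − 22.8) = 46.7/12.1 = 3.8595
CL = 100·r = 385.95 %

CL = 385.95 %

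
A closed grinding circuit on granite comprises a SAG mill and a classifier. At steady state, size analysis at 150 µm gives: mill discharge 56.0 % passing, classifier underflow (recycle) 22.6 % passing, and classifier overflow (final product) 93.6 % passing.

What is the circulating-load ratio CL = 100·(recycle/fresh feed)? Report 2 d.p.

Two-product formula at 150 µm:
r = (o − d)/(d − u)
r = (93.6 − 56.0)/(56.0 − 22.6) = 37.6/33.4 = 1.1257
CL = 100·r = 112.57 %

CL = 112.57 %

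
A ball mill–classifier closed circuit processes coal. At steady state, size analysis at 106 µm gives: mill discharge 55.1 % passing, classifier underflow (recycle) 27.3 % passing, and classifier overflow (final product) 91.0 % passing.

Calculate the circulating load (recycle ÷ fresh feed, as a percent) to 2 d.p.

Two-product formula at 106 µm:
d + r·d = r·u + o → r(d−u) = o−d
r = (91.0 − 55.1)/(55.1 − 27.3) = 35.9/27.8 = 1.2914
CL = 100·r = 129.14 %

CL = 129.14 %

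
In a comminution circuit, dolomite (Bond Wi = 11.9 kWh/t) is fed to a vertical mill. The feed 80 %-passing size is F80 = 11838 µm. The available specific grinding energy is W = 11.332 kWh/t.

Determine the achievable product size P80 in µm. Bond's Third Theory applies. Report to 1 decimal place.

P80 = 91.7 µm

W = 10·Wi·(P80^(-½) − F80^(-½))
P80^(−½) = W/(10 Wi) + F80^(−½)
  = 11.3320/(10·11.9) + 1/√11838 = 0.095227 + 0.009191 = 0.104418
P80 = (1/0.104418)² = 9.5769² = 91.72 µm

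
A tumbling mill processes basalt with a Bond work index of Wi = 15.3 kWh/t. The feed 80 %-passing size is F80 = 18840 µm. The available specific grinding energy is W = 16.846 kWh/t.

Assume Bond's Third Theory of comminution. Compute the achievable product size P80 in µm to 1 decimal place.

P80 = 72.6 µm

W = 10 Wi / √P80 − 10 Wi / √F80
1/√P80 = 1/√F80 + W/(10·Wi)
  = 16.8460/(10·15.3) + 1/√18840 = 0.110105 + 0.007286 = 0.117390
P80 = (1/0.117390)² = 8.5186² = 72.57 µm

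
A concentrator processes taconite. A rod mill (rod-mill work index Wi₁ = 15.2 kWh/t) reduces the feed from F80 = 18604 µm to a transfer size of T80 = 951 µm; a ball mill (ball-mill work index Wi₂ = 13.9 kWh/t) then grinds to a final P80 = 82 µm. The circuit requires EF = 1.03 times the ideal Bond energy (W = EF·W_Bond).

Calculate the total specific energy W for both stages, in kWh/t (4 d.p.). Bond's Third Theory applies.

W = 15.0969 kWh/t

W_Bond = 10·Wi·(1/√P₈₀ − 1/√F₈₀)
Stage 1 (18604→951 µm, Wi₁=15.2): W₁ = 10·15.2·(0.032427 − 0.007332) = 3.8145 kWh/t
Stage 2 (951→82 µm, Wi₂=13.9): W₂ = 10·13.9·(0.110432 − 0.032427) = 10.8426 kWh/t
W = W₁ + W₂ = 3.8145 + 10.8426 = 14.6571 kWh/t
W_actual = 1.03 × 14.6571 = 15.0969 kWh/t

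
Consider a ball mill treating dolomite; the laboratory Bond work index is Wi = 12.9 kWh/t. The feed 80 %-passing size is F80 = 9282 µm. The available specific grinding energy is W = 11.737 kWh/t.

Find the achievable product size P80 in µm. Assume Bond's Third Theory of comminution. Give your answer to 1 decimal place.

P80 = 97.3 µm

W_Bond = 10·Wi·(1/√P₈₀ − 1/√F₈₀)
P80^(−½) = W/(10 Wi) + F80^(−½)
  = 11.7370/(10·12.9) + 1/√9282 = 0.090984 + 0.010380 = 0.101364
P80 = (1/0.101364)² = 9.8654² = 97.33 µm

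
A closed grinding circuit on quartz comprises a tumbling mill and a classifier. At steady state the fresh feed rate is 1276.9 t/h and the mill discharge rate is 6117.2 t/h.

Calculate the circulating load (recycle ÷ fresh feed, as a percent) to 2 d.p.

Steady state: M = F + R.
R = M − F = 6117.2 − 1276.9 = 4840.3 t/h
CL = 100·R/F = 100·4840.3/1276.9 = 379.07 %

CL = 379.07 %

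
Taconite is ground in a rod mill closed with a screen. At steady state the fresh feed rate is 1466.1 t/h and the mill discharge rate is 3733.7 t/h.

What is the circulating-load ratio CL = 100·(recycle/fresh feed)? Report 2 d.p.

CL = 154.67 %

Discharge = new feed + return, hence
R = M − F = 3733.7 − 1466.1 = 2267.6 t/h
CL = 100·R/F = 100·2267.6/1466.1 = 154.67 %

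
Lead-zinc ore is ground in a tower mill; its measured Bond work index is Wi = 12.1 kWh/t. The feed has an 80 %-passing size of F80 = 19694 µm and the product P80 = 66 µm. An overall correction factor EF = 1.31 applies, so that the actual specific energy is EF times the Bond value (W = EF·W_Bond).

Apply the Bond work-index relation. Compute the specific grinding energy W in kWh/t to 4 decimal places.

W = 18.3817 kWh/t

W_Bond = 10·Wi·(1/√P₈₀ − 1/√F₈₀)
1/√66 = 0.123091;  1/√19694 = 0.007126
W = 10·12.1·(0.123091 − 0.007126) = 14.0318 kWh/t
With EF = 1.31: W = 14.0318·1.31 = 18.3817 kWh/t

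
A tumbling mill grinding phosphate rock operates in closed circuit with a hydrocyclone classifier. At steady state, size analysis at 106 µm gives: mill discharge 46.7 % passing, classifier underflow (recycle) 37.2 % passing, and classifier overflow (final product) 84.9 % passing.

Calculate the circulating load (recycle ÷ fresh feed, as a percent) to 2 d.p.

Balance %-passing 106 µm (r = R/F):
(1+r)·d = r·u + o ⇒ r = (o−d)/(d−u)
r = (84.9 − 46.7)/(46.7 − 37.2) = 38.2/9.5 = 4.0211
CL = 100·r = 402.11 %

CL = 402.11 %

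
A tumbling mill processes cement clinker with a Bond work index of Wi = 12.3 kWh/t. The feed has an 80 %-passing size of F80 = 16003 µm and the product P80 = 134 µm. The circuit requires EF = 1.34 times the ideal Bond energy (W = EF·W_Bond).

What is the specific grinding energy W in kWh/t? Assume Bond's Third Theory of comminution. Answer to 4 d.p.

W = 10·Wi·(P80^(-½) − F80^(-½))
1/√134 = 0.086387;  1/√16003 = 0.007905
W = 10·12.3·(0.086387 − 0.007905) = 9.6533 kWh/t
W_actual = 1.34 × 9.6533 = 12.9354 kWh/t

W = 12.9354 kWh/t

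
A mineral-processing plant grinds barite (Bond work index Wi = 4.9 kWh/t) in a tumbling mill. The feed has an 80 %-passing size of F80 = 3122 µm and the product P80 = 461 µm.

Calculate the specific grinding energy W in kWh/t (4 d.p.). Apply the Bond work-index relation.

W = 10 Wi / √P80 − 10 Wi / √F80
1/√461 = 0.046575;  1/√3122 = 0.017897
W = 10·4.9·(0.046575 − 0.017897) = 1.4052 kWh/t

W = 1.4052 kWh/t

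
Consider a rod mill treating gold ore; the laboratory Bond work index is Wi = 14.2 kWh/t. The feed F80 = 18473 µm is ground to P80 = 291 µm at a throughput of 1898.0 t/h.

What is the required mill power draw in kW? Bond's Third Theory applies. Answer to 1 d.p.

P = 13816.3 kW

W_Bond = 10·Wi·(1/√P₈₀ − 1/√F₈₀)
W = 10·14.2·(1/√291 − 1/√18473) = 10·14.2·(0.051264) = 7.2794 kWh/t
P = W·T = 7.2794·1898.0 = 13816.3 kW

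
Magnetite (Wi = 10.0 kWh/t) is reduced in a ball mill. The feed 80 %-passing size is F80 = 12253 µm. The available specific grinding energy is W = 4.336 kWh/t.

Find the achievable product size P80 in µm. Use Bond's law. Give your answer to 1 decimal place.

W = 10 Wi (P80^-0.5 − F80^-0.5)
P80^-0.5 = F80^-0.5 + W/(10 Wi)
  = 4.3360/(10·10.0) + 1/√12253 = 0.043360 + 0.009034 = 0.052394
P80 = (1/0.052394)² = 19.0862² = 364.28 µm

P80 = 364.3 µm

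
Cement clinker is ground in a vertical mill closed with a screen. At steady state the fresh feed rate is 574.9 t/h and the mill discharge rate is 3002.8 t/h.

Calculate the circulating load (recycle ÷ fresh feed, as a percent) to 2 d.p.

Mill node: discharge = fresh + recycle.
R = M − F = 3002.8 − 574.9 = 2427.9 t/h
CL = 100·R/F = 100·2427.9/574.9 = 422.32 %

CL = 422.32 %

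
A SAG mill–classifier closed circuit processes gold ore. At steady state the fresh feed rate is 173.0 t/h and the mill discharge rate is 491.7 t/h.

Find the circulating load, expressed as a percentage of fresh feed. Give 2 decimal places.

Steady state: M = F + R.
R = M − F = 491.7 − 173.0 = 318.7 t/h
CL = 100·R/F = 100·318.7/173.0 = 184.22 %

CL = 184.22 %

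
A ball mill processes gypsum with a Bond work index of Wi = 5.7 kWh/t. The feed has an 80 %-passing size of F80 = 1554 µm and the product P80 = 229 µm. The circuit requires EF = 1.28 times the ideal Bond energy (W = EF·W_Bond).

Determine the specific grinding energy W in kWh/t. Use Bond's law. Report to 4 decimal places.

W = 10 Wi (1/√P80 − 1/√F80)  [Bond]
1/√229 = 0.066082;  1/√1554 = 0.025367
W = 10·5.7·(0.066082 − 0.025367) = 2.3207 kWh/t
Corrected W = EF·W_Bond = 1.28·2.3207 = 2.9705 kWh/t

W = 2.9705 kWh/t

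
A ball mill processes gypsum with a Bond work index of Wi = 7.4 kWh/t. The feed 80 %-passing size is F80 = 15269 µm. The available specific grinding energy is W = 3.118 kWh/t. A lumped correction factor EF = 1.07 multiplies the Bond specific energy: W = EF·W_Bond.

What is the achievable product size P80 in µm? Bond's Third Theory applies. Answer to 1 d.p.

W_Bond = 10·Wi·(1/√P₈₀ − 1/√F₈₀)
W_Bond = W / EF = 3.118 / 1.07 = 2.9140 kWh/t
P80^-0.5 = F80^-0.5 + W_Bond/(10 Wi)
  = 2.9140/(10·7.4) + 1/√15269 = 0.039379 + 0.008093 = 0.047471
P80 = (1/0.047471)² = 21.0653² = 443.75 µm

P80 = 443.7 µm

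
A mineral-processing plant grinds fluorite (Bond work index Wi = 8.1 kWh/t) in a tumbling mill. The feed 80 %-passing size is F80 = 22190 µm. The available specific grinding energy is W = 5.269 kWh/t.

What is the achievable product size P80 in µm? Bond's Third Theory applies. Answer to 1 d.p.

Bond: W = 10·Wi·(1/√P80 − 1/√F80)
⇒ 1/√P80 = W/(10 Wi) + 1/√F80
  = 5.2690/(10·8.1) + 1/√22190 = 0.065049 + 0.006713 = 0.071762
P80 = (1/0.071762)² = 13.9349² = 194.18 µm

P80 = 194.2 µm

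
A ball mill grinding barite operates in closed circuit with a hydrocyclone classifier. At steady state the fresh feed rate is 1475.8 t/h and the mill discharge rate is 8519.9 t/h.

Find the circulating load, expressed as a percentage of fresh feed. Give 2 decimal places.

Mill node: discharge = fresh + recycle.
R = M − F = 8519.9 − 1475.8 = 7044.1 t/h
CL = 100·R/F = 100·7044.1/1475.8 = 477.31 %

CL = 477.31 %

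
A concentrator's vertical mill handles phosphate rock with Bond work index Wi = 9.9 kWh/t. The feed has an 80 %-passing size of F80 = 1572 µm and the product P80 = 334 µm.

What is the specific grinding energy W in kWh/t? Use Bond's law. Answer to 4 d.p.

W = 2.9201 kWh/t

W_Bond = 10·Wi·(1/√P₈₀ − 1/√F₈₀)
1/√334 = 0.054718;  1/√1572 = 0.025222
W = 10·9.9·(0.054718 − 0.025222) = 2.9201 kWh/t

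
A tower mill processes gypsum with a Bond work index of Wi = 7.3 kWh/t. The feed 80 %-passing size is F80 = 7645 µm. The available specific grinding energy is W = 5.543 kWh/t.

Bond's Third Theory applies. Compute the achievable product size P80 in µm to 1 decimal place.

Bond:  W = 10 Wi (1/√P − 1/√F)
P80^(−½) = W/(10 Wi) + F80^(−½)
  = 5.5430/(10·7.3) + 1/√7645 = 0.075932 + 0.011437 = 0.087368
P80 = (1/0.087368)² = 11.4458² = 131.01 µm

P80 = 131.0 µm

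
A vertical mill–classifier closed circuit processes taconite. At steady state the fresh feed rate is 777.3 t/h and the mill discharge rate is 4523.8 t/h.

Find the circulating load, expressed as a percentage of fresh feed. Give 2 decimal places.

Discharge = new feed + return, hence
R = M − F = 4523.8 − 777.3 = 3746.5 t/h
CL = 100·R/F = 100·3746.5/777.3 = 481.99 %

CL = 481.99 %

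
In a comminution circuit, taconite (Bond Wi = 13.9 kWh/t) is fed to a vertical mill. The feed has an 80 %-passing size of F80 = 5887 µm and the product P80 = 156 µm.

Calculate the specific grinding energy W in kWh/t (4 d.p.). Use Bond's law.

W = 9.3173 kWh/t

W = 10 Wi (1/√P80 − 1/√F80)  [Bond]
1/√156 = 0.080064;  1/√5887 = 0.013033
W = 10·13.9·(0.080064 − 0.013033) = 9.3173 kWh/t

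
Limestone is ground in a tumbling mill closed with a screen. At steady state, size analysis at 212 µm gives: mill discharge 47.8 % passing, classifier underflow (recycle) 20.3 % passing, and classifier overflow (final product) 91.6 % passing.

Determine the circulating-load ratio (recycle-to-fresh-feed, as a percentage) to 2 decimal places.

Classifier node, passing 212 µm:
r = (o − d)/(d − u)
r = (91.6 − 47.8)/(47.8 − 20.3) = 43.8/27.5 = 1.5927
CL = 100·r = 159.27 %

CL = 159.27 %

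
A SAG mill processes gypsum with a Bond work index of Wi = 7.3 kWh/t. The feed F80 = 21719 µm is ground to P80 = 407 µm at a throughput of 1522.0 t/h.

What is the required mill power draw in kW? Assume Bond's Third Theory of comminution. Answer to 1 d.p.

P = 4753.4 kW

W = 10 Wi / √P80 − 10 Wi / √F80
W = 10·7.3·(1/√407 − 1/√21719) = 10·7.3·(0.042783) = 3.1231 kWh/t
P = W·T = 3.1231·1522.0 = 4753.4 kW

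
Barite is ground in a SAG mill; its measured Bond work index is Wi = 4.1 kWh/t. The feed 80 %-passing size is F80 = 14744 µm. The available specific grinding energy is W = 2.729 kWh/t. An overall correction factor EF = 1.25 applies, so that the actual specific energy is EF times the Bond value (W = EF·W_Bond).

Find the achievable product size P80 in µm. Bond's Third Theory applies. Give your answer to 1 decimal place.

P80 = 264.5 µm

Bond:  W = 10 Wi (1/√P − 1/√F)
W_Bond = W / EF = 2.729 / 1.25 = 2.1832 kWh/t
⇒ 1/√P80 = W_Bond/(10 Wi) + 1/√F80
  = 2.1832/(10·4.1) + 1/√14744 = 0.053249 + 0.008236 = 0.061484
P80 = (1/0.061484)² = 16.2643² = 264.53 µm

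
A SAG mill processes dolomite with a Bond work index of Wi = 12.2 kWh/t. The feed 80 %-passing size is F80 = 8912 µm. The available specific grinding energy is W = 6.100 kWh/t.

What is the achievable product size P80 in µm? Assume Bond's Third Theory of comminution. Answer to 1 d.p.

P80 = 272.4 µm

W = 10 Wi / √P80 − 10 Wi / √F80
P80^(−½) = W/(10 Wi) + F80^(−½)
  = 6.1000/(10·12.2) + 1/√8912 = 0.050000 + 0.010593 = 0.060593
P80 = (1/0.060593)² = 16.5036² = 272.37 µm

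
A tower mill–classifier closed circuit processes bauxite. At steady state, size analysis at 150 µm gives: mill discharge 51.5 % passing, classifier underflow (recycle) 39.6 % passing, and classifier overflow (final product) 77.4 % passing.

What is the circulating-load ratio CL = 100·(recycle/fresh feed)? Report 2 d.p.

Balance %-passing 150 µm (r = R/F):
d + r·d = r·u + o → r(d−u) = o−d
r = (77.4 − 51.5)/(51.5 − 39.6) = 25.9/11.9 = 2.1765
CL = 100·r = 217.65 %

CL = 217.65 %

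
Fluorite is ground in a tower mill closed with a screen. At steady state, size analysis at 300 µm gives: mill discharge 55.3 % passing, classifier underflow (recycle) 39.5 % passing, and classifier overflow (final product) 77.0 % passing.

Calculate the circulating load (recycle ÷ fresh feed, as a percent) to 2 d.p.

Balance %-passing 300 µm (r = R/F):
Fd + Rd = Ru + Fo ⇒ R/F = (o−d)/(d−u)
r = (77.0 − 55.3)/(55.3 − 39.5) = 21.7/15.8 = 1.3734
CL = 100·r = 137.34 %

CL = 137.34 %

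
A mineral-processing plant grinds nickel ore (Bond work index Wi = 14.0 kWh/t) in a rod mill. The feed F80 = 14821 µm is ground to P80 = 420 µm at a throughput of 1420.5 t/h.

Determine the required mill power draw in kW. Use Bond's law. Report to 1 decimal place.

Bond: W = 10·Wi·(1/√P80 − 1/√F80)
W = 10·14.0·(1/√420 − 1/√14821) = 10·14.0·(0.040581) = 5.6813 kWh/t
P = W·T = 5.6813·1420.5 = 8070.3 kW

P = 8070.3 kW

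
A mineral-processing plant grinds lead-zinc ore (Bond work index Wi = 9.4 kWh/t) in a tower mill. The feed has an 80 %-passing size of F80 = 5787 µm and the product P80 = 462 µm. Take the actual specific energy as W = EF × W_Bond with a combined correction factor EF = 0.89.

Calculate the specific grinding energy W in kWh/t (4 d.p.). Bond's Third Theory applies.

W_Bond = 10·Wi·(1/√P₈₀ − 1/√F₈₀)
1/√462 = 0.046524;  1/√5787 = 0.013145
W = 10·9.4·(0.046524 − 0.013145) = 3.1376 kWh/t
Corrected W = EF·W_Bond = 0.89·3.1376 = 2.7925 kWh/t

W = 2.7925 kWh/t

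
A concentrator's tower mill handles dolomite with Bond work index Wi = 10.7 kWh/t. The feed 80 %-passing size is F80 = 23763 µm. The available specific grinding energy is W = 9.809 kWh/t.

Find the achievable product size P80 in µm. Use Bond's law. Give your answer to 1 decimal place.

P80 = 103.8 µm

Bond: W = 10·Wi·(1/√P80 − 1/√F80)
P80^-0.5 = F80^-0.5 + W/(10 Wi)
  = 9.8090/(10·10.7) + 1/√23763 = 0.091673 + 0.006487 = 0.098160
P80 = (1/0.098160)² = 10.1875² = 103.78 µm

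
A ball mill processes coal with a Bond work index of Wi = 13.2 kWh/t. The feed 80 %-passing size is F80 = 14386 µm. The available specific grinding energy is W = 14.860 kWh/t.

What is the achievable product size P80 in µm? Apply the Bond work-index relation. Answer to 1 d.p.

W = 10·Wi·[P80^(−½) − F80^(−½)]
1/√P80 = 1/√F80 + W/(10·Wi)
  = 14.8600/(10·13.2) + 1/√14386 = 0.112576 + 0.008337 = 0.120913
P80 = (1/0.120913)² = 8.2704² = 68.40 µm

P80 = 68.4 µm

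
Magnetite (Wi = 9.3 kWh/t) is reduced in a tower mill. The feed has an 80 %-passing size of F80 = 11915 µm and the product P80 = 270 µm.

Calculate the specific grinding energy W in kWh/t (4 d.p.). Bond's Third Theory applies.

W = 10·Wi·(P80^(-½) − F80^(-½))
1/√270 = 0.060858;  1/√11915 = 0.009161
W = 10·9.3·(0.060858 − 0.009161) = 4.8078 kWh/t

W = 4.8078 kWh/t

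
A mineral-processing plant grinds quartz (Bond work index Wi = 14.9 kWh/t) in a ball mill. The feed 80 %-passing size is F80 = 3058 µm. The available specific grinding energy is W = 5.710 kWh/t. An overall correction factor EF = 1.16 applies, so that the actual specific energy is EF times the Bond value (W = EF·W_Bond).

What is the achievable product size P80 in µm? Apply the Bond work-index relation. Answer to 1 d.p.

W = 10·Wi·(P80^(-½) − F80^(-½))
W_Bond = W / EF = 5.710 / 1.16 = 4.9224 kWh/t
P80^-0.5 = F80^-0.5 + W_Bond/(10 Wi)
  = 4.9224/(10·14.9) + 1/√3058 = 0.033036 + 0.018083 = 0.051120
P80 = (1/0.051120)² = 19.5619² = 382.67 µm

P80 = 382.7 µm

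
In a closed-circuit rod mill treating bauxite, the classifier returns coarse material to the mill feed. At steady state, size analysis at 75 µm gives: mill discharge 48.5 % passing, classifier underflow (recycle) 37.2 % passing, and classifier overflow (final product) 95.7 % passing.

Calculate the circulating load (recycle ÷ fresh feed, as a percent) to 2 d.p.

CL = 417.70 %

Let r = R/F. Size balance at 75 µm:
(1+r)d = ru + o → r = (o−d)/(d−u)
r = (95.7 − 48.5)/(48.5 − 37.2) = 47.2/11.3 = 4.1770
CL = 100·r = 417.70 %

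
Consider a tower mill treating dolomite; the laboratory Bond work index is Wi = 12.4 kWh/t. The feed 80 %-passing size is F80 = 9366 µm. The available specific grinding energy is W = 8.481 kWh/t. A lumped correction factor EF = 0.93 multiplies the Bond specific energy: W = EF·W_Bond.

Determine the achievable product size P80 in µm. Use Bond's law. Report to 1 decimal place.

P80 = 142.1 µm

W_Bond = 10·Wi·(1/√P₈₀ − 1/√F₈₀)
W_Bond = W / EF = 8.481 / 0.93 = 9.1194 kWh/t
P80^(−½) = W_Bond/(10 Wi) + F80^(−½)
  = 9.1194/(10·12.4) + 1/√9366 = 0.073543 + 0.010333 = 0.083876
P80 = (1/0.083876)² = 11.9223² = 142.14 µm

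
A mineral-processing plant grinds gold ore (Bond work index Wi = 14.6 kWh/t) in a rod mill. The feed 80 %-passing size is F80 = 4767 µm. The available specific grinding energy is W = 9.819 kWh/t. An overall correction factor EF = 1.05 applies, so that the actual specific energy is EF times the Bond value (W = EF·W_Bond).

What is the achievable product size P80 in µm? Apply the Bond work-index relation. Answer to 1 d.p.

W = 10 Wi (P80^-0.5 − F80^-0.5)
W_Bond = W / EF = 9.819 / 1.05 = 9.3514 kWh/t
P80^(−½) = W_Bond/(10 Wi) + F80^(−½)
  = 9.3514/(10·14.6) + 1/√4767 = 0.064051 + 0.014484 = 0.078535
P80 = (1/0.078535)² = 12.7333² = 162.14 µm

P80 = 162.1 µm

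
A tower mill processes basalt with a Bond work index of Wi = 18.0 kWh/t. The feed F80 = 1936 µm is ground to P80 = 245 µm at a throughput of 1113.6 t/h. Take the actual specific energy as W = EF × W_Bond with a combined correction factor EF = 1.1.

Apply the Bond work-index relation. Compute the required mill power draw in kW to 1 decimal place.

W = 10 Wi / √P80 − 10 Wi / √F80
W = 10·18.0·(1/√245 − 1/√1936) = 10·18.0·(0.041160) = 7.4089 kWh/t
W_actual = 1.1 × 7.4089 = 8.1498 kWh/t
Power = W × throughput = 8.1498 kWh/t × 1113.6 t/h = 9075.6 kW

P = 9075.6 kW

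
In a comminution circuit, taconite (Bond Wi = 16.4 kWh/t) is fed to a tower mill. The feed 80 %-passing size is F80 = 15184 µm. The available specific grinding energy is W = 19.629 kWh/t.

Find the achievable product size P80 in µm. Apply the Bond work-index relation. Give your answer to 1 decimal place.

P80 = 61.2 µm

W = 10·Wi·(P80^(-½) − F80^(-½))
⇒ 1/√P80 = W/(10·Wi) + 1/√F80
  = 19.6290/(10·16.4) + 1/√15184 = 0.119689 + 0.008115 = 0.127804
P80 = (1/0.127804)² = 7.8245² = 61.22 µm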